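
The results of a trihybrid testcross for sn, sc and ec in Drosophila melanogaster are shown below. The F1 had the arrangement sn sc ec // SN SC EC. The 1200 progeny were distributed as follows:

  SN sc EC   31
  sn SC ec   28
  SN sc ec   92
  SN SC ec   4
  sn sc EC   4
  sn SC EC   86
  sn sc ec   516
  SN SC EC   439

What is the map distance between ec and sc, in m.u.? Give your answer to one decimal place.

The two rarest classes, sn sc EC and SN SC ec, are the double crossovers. Comparing them with the parentals, only the ec allele has switched, so ec is the middle locus and the order is sn – ec – sc.
Crossovers in the ec–sc interval produce the single-crossover classes sn SC ec and SN sc EC (28 + 31 = 59) plus the double crossovers (8).
RF(ec–sc) = (59 + 8) / 1200 = 67/1200 = 0.0558 → 5.6 m.u.

5.6 m.u.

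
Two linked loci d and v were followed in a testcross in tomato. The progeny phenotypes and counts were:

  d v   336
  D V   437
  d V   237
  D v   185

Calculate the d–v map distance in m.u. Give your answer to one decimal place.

35.3 m.u.

The two most frequent classes, D V (437) and d v (336), are the parental types, so the F1 was D V / d v.
The recombinant classes are D v and d V: 185 + 237 = 422.
Recombination frequency = 422/1195 = 0.3531 ≈ 35.3%, i.e. 35.3 m.u.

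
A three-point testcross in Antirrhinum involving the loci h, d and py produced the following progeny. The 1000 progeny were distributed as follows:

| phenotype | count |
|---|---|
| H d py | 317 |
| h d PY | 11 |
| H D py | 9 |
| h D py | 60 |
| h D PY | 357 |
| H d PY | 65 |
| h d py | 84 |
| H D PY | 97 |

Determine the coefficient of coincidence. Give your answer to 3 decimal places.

0.686

The two most frequent reciprocal classes, H d py and h D PY, are the parental types, so the F1 was H d py / h D PY.
The two rarest classes, H D py and h d PY, are the double crossovers. Comparing them with the parentals, only the d allele has switched, so d is the middle locus and the order is py – d – h.
py–d: (125 + 20)/1000 = 0.1450; d–h: (181 + 20)/1000 = 0.2010.
Expected DCO frequency = 0.1450 × 0.2010 ≈ 0.02915; observed = 20/1000 ≈ 0.02000.
Coefficient of coincidence = 0.02000/0.02915 ≈ 0.686.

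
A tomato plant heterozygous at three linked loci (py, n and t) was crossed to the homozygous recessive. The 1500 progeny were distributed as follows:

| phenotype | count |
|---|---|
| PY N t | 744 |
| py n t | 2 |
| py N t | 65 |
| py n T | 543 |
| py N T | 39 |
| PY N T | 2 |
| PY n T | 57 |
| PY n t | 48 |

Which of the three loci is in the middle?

t

The two most frequent reciprocal classes, py n T and PY N t, are the parental types, so the F1 was py n T / PY N t.
The two rarest classes, py n t and PY N T, are the double crossovers. Comparing them with the parentals, only the t allele has switched, so t is the middle locus and the order is py – t – n.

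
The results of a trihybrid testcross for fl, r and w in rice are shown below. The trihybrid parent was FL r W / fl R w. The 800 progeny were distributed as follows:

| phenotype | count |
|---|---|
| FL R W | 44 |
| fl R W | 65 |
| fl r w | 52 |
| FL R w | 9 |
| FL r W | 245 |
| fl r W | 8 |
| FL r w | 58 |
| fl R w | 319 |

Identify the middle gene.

The two rarest classes, fl r W and FL R w, are the double crossovers. Comparing them with the parentals, only the fl allele has switched, so fl is the middle locus and the order is w – fl – r.

fl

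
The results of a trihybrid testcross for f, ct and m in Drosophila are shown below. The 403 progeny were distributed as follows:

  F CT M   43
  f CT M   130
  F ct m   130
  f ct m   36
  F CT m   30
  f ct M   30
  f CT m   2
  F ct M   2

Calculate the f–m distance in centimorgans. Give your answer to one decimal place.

20.6 centimorgans

The two most frequent reciprocal classes, F ct m and f CT M, are the parental types, so the F1 was F ct m / f CT M.
The two rarest classes, F ct M and f CT m, are the double crossovers. Comparing them with the parentals, only the m allele has switched, so m is the middle locus and the order is ct – m – f.
Crossovers in the m–f interval produce the single-crossover classes f ct m and F CT M (36 + 43 = 79) plus the double crossovers (4).
RF(m–f) = (79 + 4) / 403 = 83/403 = 0.2060 → 20.6 centimorgans.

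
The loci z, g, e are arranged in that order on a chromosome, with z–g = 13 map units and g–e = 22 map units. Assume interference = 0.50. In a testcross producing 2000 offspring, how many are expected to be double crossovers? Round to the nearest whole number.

29

Map distances give recombination frequencies of 0.130 and 0.220 for the two intervals.
With interference 0.50 (so coincidence = 0.50), expected double-crossover frequency = 0.130 × 0.220 × 0.50 = 0.01430.
Expected number = 0.01430 × 2000 = 28.60 ≈ 29.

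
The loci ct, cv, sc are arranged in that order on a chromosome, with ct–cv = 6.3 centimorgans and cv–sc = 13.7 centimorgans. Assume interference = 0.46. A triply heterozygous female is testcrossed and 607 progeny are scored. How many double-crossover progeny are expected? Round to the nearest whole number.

Map distances give recombination frequencies of 0.063 and 0.137 for the two intervals.
With interference 0.46 (so coincidence = 0.54), expected double-crossover frequency = 0.063 × 0.137 × 0.54 = 0.00466.
Expected number = 0.00466 × 607 = 2.83 ≈ 3.

3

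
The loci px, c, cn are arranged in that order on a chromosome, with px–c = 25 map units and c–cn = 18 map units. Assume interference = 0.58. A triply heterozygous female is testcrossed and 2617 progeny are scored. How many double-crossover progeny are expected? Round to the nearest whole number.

49

Map distances give recombination frequencies of 0.250 and 0.180 for the two intervals.
With interference 0.58 (so coincidence = 0.42), expected double-crossover frequency = 0.250 × 0.180 × 0.42 = 0.01890.
Expected number = 0.01890 × 2617 = 49.46 ≈ 49.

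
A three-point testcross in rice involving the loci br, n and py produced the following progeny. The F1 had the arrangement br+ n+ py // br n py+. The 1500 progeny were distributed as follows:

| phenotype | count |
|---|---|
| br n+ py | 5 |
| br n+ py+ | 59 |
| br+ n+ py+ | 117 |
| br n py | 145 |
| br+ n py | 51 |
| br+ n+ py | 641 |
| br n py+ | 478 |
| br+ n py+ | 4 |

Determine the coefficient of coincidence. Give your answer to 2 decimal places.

0.42

The two rarest classes, br n+ py and br+ n py+, are the double crossovers. Comparing them with the parentals, only the br allele has switched, so br is the middle locus and the order is py – br – n.
py–br: (262 + 9)/1500 = 0.1807; br–n: (110 + 9)/1500 = 0.0793.
Expected DCO frequency = 0.1807 × 0.0793 ≈ 0.01433; observed = 9/1500 ≈ 0.00600.
Coefficient of coincidence = 0.00600/0.01433 ≈ 0.42.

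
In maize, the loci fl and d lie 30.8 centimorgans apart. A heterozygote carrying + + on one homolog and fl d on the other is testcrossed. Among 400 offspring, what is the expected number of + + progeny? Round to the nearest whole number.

138

A map distance of 30.8 centimorgans corresponds to a recombination frequency of 0.308.
The F1 is + + / fl d, so + + is a parental gamete class with expected frequency (1 − r)/2 = 0.692/2 = 0.3460.
Expected number = 0.3460 × 400 = 138.40 ≈ 138.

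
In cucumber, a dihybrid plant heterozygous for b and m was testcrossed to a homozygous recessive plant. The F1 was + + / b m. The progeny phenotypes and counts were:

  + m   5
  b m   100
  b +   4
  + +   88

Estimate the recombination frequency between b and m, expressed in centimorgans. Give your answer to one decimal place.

4.6 centimorgans

The recombinant classes are + m and b +: 5 + 4 = 9.
Recombination frequency = 9/197 = 0.0457 ≈ 4.6%, i.e. 4.6 centimorgans.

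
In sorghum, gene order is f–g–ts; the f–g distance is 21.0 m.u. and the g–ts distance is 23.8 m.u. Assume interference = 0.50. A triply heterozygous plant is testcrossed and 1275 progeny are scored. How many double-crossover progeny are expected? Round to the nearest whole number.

Map distances give recombination frequencies of 0.210 and 0.238 for the two intervals.
With interference 0.50 (so coincidence = 0.50), expected double-crossover frequency = 0.210 × 0.238 × 0.50 = 0.02499.
Expected number = 0.02499 × 1275 = 31.86 ≈ 32.

32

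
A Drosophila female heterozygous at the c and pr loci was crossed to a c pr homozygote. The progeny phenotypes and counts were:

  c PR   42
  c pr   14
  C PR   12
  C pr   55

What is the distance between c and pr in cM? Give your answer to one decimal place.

21.1 cM

The two most frequent classes, C pr (55) and c PR (42), are the parental types, so the F1 was C pr / c PR.
The recombinant classes are C PR and c pr: 12 + 14 = 26.
Recombination frequency = 26/123 = 0.2114 ≈ 21.1%, i.e. 21.1 cM.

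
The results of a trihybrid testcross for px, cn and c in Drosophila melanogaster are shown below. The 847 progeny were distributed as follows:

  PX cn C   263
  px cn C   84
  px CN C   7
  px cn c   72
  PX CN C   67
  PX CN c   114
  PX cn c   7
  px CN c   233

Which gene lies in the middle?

The two most frequent reciprocal classes, PX cn C and px CN c, are the parental types, so the F1 was PX cn C / px CN c.
The two rarest classes, PX cn c and px CN C, are the double crossovers. Comparing them with the parentals, only the c allele has switched, so c is the middle locus and the order is cn – c – px.

c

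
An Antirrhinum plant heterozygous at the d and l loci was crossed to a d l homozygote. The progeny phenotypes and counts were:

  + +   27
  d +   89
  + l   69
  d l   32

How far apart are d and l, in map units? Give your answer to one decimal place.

27.2 map units

The two most frequent classes, + l (69) and d + (89), are the parental types, so the F1 was + l / d +.
The recombinant classes are + + and d l: 27 + 32 = 59.
Recombination frequency = 59/217 = 0.2719 ≈ 27.2%, i.e. 27.2 map units.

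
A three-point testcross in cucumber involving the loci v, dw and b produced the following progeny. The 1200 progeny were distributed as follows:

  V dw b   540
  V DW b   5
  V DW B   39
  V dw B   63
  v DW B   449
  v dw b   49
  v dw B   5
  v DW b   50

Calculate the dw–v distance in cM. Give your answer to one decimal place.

The two most frequent reciprocal classes, v DW B and V dw b, are the parental types, so the F1 was v DW B / V dw b.
The two rarest classes, v dw B and V DW b, are the double crossovers. Comparing them with the parentals, only the dw allele has switched, so dw is the middle locus and the order is v – dw – b.
Crossovers in the v–dw interval produce the single-crossover classes V DW B and v dw b (39 + 49 = 88) plus the double crossovers (10).
RF(v–dw) = (88 + 10) / 1200 = 98/1200 = 0.0817 → 8.2 cM.

8.2 cM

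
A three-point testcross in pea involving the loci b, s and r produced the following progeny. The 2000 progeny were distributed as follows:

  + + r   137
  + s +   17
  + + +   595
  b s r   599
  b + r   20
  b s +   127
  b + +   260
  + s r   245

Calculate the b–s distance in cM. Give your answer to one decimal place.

27.1 cM

The two most frequent reciprocal classes, + + + and b s r, are the parental types, so the F1 was + + + / b s r.
The two rarest classes, + s + and b + r, are the double crossovers. Comparing them with the parentals, only the s allele has switched, so s is the middle locus and the order is r – s – b.
Crossovers in the s–b interval produce the single-crossover classes b + + and + s r (260 + 245 = 505) plus the double crossovers (37).
RF(s–b) = (505 + 37) / 2000 = 542/2000 = 0.2710 → 27.1 cM.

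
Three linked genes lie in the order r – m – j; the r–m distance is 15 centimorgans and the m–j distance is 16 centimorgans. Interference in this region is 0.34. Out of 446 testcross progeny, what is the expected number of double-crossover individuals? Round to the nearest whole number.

7

Map distances give recombination frequencies of 0.150 and 0.160 for the two intervals.
With interference 0.34 (so coincidence = 0.66), expected double-crossover frequency = 0.150 × 0.160 × 0.66 = 0.01584.
Expected number = 0.01584 × 446 = 7.06 ≈ 7.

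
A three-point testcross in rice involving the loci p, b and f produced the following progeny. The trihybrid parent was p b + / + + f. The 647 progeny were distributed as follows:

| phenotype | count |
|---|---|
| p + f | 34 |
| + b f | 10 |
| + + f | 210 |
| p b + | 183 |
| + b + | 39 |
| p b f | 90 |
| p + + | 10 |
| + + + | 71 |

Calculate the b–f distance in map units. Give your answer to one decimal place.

28.0 map units

The two rarest classes, p + + and + b f, are the double crossovers. Comparing them with the parentals, only the b allele has switched, so b is the middle locus and the order is p – b – f.
Crossovers in the b–f interval produce the single-crossover classes p b f and + + + (90 + 71 = 161) plus the double crossovers (20).
RF(b–f) = (161 + 20) / 647 = 181/647 = 0.2798 → 28.0 map units.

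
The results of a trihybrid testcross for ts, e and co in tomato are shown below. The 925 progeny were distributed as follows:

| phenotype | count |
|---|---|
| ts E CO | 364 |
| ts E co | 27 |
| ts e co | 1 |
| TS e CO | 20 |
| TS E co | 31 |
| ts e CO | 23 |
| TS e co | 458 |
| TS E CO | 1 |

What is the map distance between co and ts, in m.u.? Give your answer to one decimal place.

5.3 m.u.

The two most frequent reciprocal classes, ts E CO and TS e co, are the parental types, so the F1 was ts E CO / TS e co.
The two rarest classes, TS E CO and ts e co, are the double crossovers. Comparing them with the parentals, only the ts allele has switched, so ts is the middle locus and the order is co – ts – e.
Crossovers in the co–ts interval produce the single-crossover classes ts E co and TS e CO (27 + 20 = 47) plus the double crossovers (2).
RF(co–ts) = (47 + 2) / 925 = 49/925 = 0.0530 → 5.3 m.u.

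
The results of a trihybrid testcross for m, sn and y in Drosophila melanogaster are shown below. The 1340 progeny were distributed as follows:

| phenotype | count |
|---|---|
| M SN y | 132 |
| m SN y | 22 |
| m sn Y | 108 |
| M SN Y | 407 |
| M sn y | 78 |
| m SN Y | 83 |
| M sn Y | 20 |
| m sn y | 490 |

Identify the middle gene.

The two most frequent reciprocal classes, M SN Y and m sn y, are the parental types, so the F1 was M SN Y / m sn y.
The two rarest classes, M sn Y and m SN y, are the double crossovers. Comparing them with the parentals, only the sn allele has switched, so sn is the middle locus and the order is m – sn – y.

sn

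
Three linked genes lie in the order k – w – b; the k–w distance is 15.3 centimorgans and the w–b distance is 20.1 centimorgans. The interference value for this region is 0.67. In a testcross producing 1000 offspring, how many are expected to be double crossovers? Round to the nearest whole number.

10

Map distances give recombination frequencies of 0.153 and 0.201 for the two intervals.
With interference 0.67 (so coincidence = 0.33), expected double-crossover frequency = 0.153 × 0.201 × 0.33 = 0.01015.
Expected number = 0.01015 × 1000 = 10.15 ≈ 10.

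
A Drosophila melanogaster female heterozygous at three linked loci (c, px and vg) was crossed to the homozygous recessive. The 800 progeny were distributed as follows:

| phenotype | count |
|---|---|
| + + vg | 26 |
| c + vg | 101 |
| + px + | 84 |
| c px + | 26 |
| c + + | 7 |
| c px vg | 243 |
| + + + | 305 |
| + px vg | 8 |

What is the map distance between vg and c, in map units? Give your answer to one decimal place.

8.4 map units

The two most frequent reciprocal classes, c px vg and + + +, are the parental types, so the F1 was c px vg / + + +.
The two rarest classes, + px vg and c + +, are the double crossovers. Comparing them with the parentals, only the c allele has switched, so c is the middle locus and the order is px – c – vg.
Crossovers in the c–vg interval produce the single-crossover classes c px + and + + vg (26 + 26 = 52) plus the double crossovers (15).
RF(c–vg) = (52 + 15) / 800 = 67/800 = 0.0838 → 8.4 map units.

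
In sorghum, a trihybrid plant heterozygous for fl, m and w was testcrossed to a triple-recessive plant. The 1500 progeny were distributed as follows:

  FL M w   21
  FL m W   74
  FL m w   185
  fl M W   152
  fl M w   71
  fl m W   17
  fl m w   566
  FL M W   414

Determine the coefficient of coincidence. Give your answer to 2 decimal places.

0.83

The two most frequent reciprocal classes, FL M W and fl m w, are the parental types, so the F1 was FL M W / fl m w.
The two rarest classes, FL M w and fl m W, are the double crossovers. Comparing them with the parentals, only the w allele has switched, so w is the middle locus and the order is m – w – fl.
m–w: (145 + 38)/1500 = 0.1220; w–fl: (337 + 38)/1500 = 0.2500.
Expected DCO frequency = 0.1220 × 0.2500 ≈ 0.03050; observed = 38/1500 ≈ 0.02533.
Coefficient of coincidence = 0.02533/0.03050 ≈ 0.83.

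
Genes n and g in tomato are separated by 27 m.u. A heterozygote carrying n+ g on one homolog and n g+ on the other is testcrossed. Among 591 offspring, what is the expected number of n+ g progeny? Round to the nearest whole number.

A map distance of 27 m.u. corresponds to a recombination frequency of 0.270.
The F1 is n+ g / n g+, so n+ g is a parental gamete class with expected frequency (1 − r)/2 = 0.730/2 = 0.3650.
Expected number = 0.3650 × 591 = 215.72 ≈ 216.

216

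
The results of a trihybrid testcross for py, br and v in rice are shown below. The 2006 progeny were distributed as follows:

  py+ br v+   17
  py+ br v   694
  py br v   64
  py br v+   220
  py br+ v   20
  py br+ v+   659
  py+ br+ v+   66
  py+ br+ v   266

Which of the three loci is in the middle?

v

The two most frequent reciprocal classes, py+ br v and py br+ v+, are the parental types, so the F1 was py+ br v / py br+ v+.
The two rarest classes, py+ br v+ and py br+ v, are the double crossovers. Comparing them with the parentals, only the v allele has switched, so v is the middle locus and the order is py – v – br.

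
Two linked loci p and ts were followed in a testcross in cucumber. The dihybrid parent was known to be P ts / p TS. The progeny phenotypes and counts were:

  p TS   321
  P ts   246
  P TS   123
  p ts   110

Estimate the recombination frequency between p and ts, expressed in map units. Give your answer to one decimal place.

29.1 map units

The recombinant classes are P TS and p ts: 123 + 110 = 233.
Recombination frequency = 233/800 = 0.2913 ≈ 29.1%, i.e. 29.1 map units.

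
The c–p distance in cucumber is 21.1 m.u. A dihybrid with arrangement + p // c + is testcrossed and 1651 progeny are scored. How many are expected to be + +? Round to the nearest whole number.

A map distance of 21.1 m.u. corresponds to a recombination frequency of 0.211.
The F1 is + p / c +, so + + is a recombinant gamete class with expected frequency r/2 = 0.211/2 = 0.1055.
Expected number = 0.1055 × 1651 = 174.18 ≈ 174.

174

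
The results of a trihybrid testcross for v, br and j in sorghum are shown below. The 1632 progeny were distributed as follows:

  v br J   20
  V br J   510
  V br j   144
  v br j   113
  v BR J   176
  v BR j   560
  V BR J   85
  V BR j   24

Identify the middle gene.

The two most frequent reciprocal classes, v BR j and V br J, are the parental types, so the F1 was v BR j / V br J.
The two rarest classes, V BR j and v br J, are the double crossovers. Comparing them with the parentals, only the v allele has switched, so v is the middle locus and the order is j – v – br.

v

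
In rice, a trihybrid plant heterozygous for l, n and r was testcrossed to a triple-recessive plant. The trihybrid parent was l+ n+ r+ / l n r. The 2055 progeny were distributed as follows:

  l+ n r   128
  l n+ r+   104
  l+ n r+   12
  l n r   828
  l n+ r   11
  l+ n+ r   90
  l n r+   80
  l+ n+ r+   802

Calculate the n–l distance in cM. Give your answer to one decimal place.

The two rarest classes, l+ n r+ and l n+ r, are the double crossovers. Comparing them with the parentals, only the n allele has switched, so n is the middle locus and the order is l – n – r.
Crossovers in the l–n interval produce the single-crossover classes l n+ r+ and l+ n r (104 + 128 = 232) plus the double crossovers (23).
RF(l–n) = (232 + 23) / 2055 = 255/2055 = 0.1241 → 12.4 cM.

12.4 cM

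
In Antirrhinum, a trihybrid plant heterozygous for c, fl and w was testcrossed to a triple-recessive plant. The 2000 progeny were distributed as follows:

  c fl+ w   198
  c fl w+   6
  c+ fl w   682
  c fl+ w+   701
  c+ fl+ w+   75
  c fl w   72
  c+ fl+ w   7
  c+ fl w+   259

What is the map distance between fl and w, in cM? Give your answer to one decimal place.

The two most frequent reciprocal classes, c+ fl w and c fl+ w+, are the parental types, so the F1 was c+ fl w / c fl+ w+.
The two rarest classes, c+ fl+ w and c fl w+, are the double crossovers. Comparing them with the parentals, only the fl allele has switched, so fl is the middle locus and the order is c – fl – w.
Crossovers in the fl–w interval produce the single-crossover classes c+ fl w+ and c fl+ w (259 + 198 = 457) plus the double crossovers (13).
RF(fl–w) = (457 + 13) / 2000 = 470/2000 = 0.2350 → 23.5 cM.

23.5 cM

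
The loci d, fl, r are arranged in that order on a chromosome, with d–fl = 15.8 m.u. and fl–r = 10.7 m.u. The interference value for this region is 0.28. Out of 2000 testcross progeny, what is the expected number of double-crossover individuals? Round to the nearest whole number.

24

Map distances give recombination frequencies of 0.158 and 0.107 for the two intervals.
With interference 0.28 (so coincidence = 0.72), expected double-crossover frequency = 0.158 × 0.107 × 0.72 = 0.01217.
Expected number = 0.01217 × 2000 = 24.34 ≈ 24.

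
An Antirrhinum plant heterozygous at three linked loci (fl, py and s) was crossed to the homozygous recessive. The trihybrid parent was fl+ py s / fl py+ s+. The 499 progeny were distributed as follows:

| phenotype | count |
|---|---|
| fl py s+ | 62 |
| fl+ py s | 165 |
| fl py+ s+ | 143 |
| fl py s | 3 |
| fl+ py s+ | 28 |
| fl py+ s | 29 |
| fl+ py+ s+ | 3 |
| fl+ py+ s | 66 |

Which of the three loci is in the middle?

fl

The two rarest classes, fl py s and fl+ py+ s+, are the double crossovers. Comparing them with the parentals, only the fl allele has switched, so fl is the middle locus and the order is py – fl – s.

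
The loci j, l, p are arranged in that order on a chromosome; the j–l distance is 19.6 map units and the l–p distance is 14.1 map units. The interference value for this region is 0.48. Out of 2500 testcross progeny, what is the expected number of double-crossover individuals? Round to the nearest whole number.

Map distances give recombination frequencies of 0.196 and 0.141 for the two intervals.
With interference 0.48 (so coincidence = 0.52), expected double-crossover frequency = 0.196 × 0.141 × 0.52 = 0.01437.
Expected number = 0.01437 × 2500 = 35.93 ≈ 36.

36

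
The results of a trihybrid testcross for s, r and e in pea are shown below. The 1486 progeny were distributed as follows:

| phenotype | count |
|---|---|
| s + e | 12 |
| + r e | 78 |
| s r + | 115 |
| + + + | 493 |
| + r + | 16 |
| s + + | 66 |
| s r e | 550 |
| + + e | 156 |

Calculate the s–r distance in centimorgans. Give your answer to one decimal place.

The two most frequent reciprocal classes, s r e and + + +, are the parental types, so the F1 was s r e / + + +.
The two rarest classes, s + e and + r +, are the double crossovers. Comparing them with the parentals, only the r allele has switched, so r is the middle locus and the order is s – r – e.
Crossovers in the s–r interval produce the single-crossover classes + r e and s + + (78 + 66 = 144) plus the double crossovers (28).
RF(s–r) = (144 + 28) / 1486 = 172/1486 = 0.1157 → 11.6 centimorgans.

11.6 centimorgans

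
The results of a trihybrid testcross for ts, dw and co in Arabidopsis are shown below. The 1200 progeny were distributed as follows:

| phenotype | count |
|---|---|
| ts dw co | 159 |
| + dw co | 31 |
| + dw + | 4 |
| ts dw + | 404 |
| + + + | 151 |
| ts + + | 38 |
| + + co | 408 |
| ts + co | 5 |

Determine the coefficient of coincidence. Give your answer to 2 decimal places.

The two most frequent reciprocal classes, ts dw + and + + co, are the parental types, so the F1 was ts dw + / + + co.
The two rarest classes, + dw + and ts + co, are the double crossovers. Comparing them with the parentals, only the ts allele has switched, so ts is the middle locus and the order is dw – ts – co.
dw–ts: (69 + 9)/1200 = 0.0650; ts–co: (310 + 9)/1200 = 0.2658.
Expected DCO frequency = 0.0650 × 0.2658 ≈ 0.01728; observed = 9/1200 ≈ 0.00750.
Coefficient of coincidence = 0.00750/0.01728 ≈ 0.43.

0.43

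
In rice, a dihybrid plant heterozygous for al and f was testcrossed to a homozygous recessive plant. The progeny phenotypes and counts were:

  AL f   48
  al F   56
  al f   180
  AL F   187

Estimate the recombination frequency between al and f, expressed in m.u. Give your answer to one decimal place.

The two most frequent classes, AL F (187) and al f (180), are the parental types, so the F1 was AL F / al f.
The recombinant classes are AL f and al F: 48 + 56 = 104.
Recombination frequency = 104/471 = 0.2208 ≈ 22.1%, i.e. 22.1 m.u.

22.1 m.u.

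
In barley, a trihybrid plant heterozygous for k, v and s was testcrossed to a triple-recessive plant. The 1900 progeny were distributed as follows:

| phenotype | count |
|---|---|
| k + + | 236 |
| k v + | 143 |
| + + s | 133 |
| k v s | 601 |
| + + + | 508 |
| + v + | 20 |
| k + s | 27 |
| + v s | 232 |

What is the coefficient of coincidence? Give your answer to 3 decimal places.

0.537

The two most frequent reciprocal classes, + + + and k v s, are the parental types, so the F1 was + + + / k v s.
The two rarest classes, + v + and k + s, are the double crossovers. Comparing them with the parentals, only the v allele has switched, so v is the middle locus and the order is k – v – s.
k–v: (468 + 47)/1900 = 0.2711; v–s: (276 + 47)/1900 = 0.1700.
Expected DCO frequency = 0.2711 × 0.1700 ≈ 0.04609; observed = 47/1900 ≈ 0.02474.
Coefficient of coincidence = 0.02474/0.04609 ≈ 0.537.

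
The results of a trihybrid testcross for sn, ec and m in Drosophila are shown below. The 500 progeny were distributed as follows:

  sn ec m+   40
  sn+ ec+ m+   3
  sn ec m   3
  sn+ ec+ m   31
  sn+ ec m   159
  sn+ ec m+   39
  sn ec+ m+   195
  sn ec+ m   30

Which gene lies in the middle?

sn

The two most frequent reciprocal classes, sn ec+ m+ and sn+ ec m, are the parental types, so the F1 was sn ec+ m+ / sn+ ec m.
The two rarest classes, sn+ ec+ m+ and sn ec m, are the double crossovers. Comparing them with the parentals, only the sn allele has switched, so sn is the middle locus and the order is m – sn – ec.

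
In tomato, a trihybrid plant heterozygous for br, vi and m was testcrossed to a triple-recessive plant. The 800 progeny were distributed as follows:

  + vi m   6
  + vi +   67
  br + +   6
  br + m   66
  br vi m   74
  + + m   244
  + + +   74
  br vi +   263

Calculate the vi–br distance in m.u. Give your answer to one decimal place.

The two most frequent reciprocal classes, + + m and br vi +, are the parental types, so the F1 was + + m / br vi +.
The two rarest classes, + vi m and br + +, are the double crossovers. Comparing them with the parentals, only the vi allele has switched, so vi is the middle locus and the order is m – vi – br.
Crossovers in the vi–br interval produce the single-crossover classes br + m and + vi + (66 + 67 = 133) plus the double crossovers (12).
RF(vi–br) = (133 + 12) / 800 = 145/800 = 0.1812 → 18.1 m.u.

18.1 m.u.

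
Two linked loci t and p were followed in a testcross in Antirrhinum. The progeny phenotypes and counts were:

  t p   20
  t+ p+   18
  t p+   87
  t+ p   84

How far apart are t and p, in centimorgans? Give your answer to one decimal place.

18.2 centimorgans

The two most frequent classes, t+ p (84) and t p+ (87), are the parental types, so the F1 was t+ p / t p+.
The recombinant classes are t+ p+ and t p: 18 + 20 = 38.
Recombination frequency = 38/209 = 0.1818 ≈ 18.2%, i.e. 18.2 centimorgans.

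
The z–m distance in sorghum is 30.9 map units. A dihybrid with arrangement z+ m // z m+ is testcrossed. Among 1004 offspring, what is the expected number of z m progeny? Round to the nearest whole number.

155

A map distance of 30.9 map units corresponds to a recombination frequency of 0.309.
The F1 is z+ m / z m+, so z m is a recombinant gamete class with expected frequency r/2 = 0.309/2 = 0.1545.
Expected number = 0.1545 × 1004 = 155.12 ≈ 155.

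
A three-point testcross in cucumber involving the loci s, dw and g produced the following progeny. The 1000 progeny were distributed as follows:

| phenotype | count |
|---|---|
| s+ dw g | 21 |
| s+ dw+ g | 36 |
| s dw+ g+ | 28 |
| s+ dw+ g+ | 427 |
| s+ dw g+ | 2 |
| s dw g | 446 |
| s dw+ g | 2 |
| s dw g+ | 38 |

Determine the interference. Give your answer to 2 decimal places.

0.03

The two most frequent reciprocal classes, s dw g and s+ dw+ g+, are the parental types, so the F1 was s dw g / s+ dw+ g+.
The two rarest classes, s dw+ g and s+ dw g+, are the double crossovers. Comparing them with the parentals, only the dw allele has switched, so dw is the middle locus and the order is s – dw – g.
s–dw: (49 + 4)/1000 = 0.0530; dw–g: (74 + 4)/1000 = 0.0780.
Expected DCO frequency = 0.0530 × 0.0780 ≈ 0.00413; observed = 4/1000 ≈ 0.00400.
Coefficient of coincidence = 0.00400/0.00413 ≈ 0.97; interference = 1 − 0.97 = 0.03.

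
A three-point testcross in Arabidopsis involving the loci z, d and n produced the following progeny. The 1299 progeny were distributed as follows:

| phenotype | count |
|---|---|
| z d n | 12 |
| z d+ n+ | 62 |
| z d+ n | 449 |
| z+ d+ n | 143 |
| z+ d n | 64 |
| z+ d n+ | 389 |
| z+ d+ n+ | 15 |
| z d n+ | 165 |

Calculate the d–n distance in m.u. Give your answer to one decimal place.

The two most frequent reciprocal classes, z d+ n and z+ d n+, are the parental types, so the F1 was z d+ n / z+ d n+.
The two rarest classes, z d n and z+ d+ n+, are the double crossovers. Comparing them with the parentals, only the d allele has switched, so d is the middle locus and the order is z – d – n.
Crossovers in the d–n interval produce the single-crossover classes z d+ n+ and z+ d n (62 + 64 = 126) plus the double crossovers (27).
RF(d–n) = (126 + 27) / 1299 = 153/1299 = 0.1178 → 11.8 m.u.

11.8 m.u.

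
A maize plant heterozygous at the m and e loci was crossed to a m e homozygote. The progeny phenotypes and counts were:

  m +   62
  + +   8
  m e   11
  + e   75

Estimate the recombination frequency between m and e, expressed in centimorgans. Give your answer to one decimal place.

12.2 centimorgans

The two most frequent classes, + e (75) and m + (62), are the parental types, so the F1 was + e / m +.
The recombinant classes are + + and m e: 8 + 11 = 19.
Recombination frequency = 19/156 = 0.1218 ≈ 12.2%, i.e. 12.2 centimorgans.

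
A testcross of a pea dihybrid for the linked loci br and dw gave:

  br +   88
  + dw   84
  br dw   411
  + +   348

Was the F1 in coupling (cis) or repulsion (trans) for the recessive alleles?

cis

The two most frequent classes are + + (348) and br dw (411); these are the parental (non-recombinant) types.
So the F1 carried + + on one chromosome and br dw on the other — the recessive alleles are on the same chromosome (cis / coupling).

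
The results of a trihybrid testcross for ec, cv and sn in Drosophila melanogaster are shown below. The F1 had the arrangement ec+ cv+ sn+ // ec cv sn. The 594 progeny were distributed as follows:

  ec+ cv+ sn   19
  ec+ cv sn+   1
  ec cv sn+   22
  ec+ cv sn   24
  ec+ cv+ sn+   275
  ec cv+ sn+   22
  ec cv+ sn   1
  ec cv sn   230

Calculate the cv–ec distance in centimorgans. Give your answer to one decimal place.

8.1 centimorgans

The two rarest classes, ec+ cv sn+ and ec cv+ sn, are the double crossovers. Comparing them with the parentals, only the cv allele has switched, so cv is the middle locus and the order is ec – cv – sn.
Crossovers in the ec–cv interval produce the single-crossover classes ec cv+ sn+ and ec+ cv sn (22 + 24 = 46) plus the double crossovers (2).
RF(ec–cv) = (46 + 2) / 594 = 48/594 = 0.0808 → 8.1 centimorgans.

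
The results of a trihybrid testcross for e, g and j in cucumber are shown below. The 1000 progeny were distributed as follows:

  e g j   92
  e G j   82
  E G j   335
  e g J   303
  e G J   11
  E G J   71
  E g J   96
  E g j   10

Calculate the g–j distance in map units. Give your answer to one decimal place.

The two most frequent reciprocal classes, e g J and E G j, are the parental types, so the F1 was e g J / E G j.
The two rarest classes, e G J and E g j, are the double crossovers. Comparing them with the parentals, only the g allele has switched, so g is the middle locus and the order is e – g – j.
Crossovers in the g–j interval produce the single-crossover classes e g j and E G J (92 + 71 = 163) plus the double crossovers (21).
RF(g–j) = (163 + 21) / 1000 = 184/1000 = 0.1840 → 18.4 map units.

18.4 map units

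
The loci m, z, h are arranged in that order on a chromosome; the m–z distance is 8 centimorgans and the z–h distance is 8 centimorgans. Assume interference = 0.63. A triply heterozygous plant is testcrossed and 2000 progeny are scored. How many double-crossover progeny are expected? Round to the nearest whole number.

Map distances give recombination frequencies of 0.080 and 0.080 for the two intervals.
With interference 0.63 (so coincidence = 0.37), expected double-crossover frequency = 0.080 × 0.080 × 0.37 = 0.00237.
Expected number = 0.00237 × 2000 = 4.74 ≈ 5.

5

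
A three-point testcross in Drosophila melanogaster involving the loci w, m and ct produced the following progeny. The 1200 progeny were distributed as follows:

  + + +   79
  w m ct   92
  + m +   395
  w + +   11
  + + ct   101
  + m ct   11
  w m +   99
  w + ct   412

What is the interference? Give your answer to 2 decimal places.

The two most frequent reciprocal classes, + m + and w + ct, are the parental types, so the F1 was + m + / w + ct.
The two rarest classes, + m ct and w + +, are the double crossovers. Comparing them with the parentals, only the ct allele has switched, so ct is the middle locus and the order is m – ct – w.
m–ct: (171 + 22)/1200 = 0.1608; ct–w: (200 + 22)/1200 = 0.1850.
Expected DCO frequency = 0.1608 × 0.1850 ≈ 0.02975; observed = 22/1200 ≈ 0.01833.
Coefficient of coincidence = 0.01833/0.02975 ≈ 0.62; interference = 1 − 0.62 = 0.38.

0.38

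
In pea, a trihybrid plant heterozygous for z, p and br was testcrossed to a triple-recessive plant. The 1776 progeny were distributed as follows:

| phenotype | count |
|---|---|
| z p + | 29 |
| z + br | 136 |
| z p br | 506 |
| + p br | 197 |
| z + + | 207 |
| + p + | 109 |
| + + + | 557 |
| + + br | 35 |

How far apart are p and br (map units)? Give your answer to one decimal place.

The two most frequent reciprocal classes, + + + and z p br, are the parental types, so the F1 was + + + / z p br.
The two rarest classes, + + br and z p +, are the double crossovers. Comparing them with the parentals, only the br allele has switched, so br is the middle locus and the order is z – br – p.
Crossovers in the br–p interval produce the single-crossover classes + p + and z + br (109 + 136 = 245) plus the double crossovers (64).
RF(br–p) = (245 + 64) / 1776 = 309/1776 = 0.1740 → 17.4 map units.

17.4 map units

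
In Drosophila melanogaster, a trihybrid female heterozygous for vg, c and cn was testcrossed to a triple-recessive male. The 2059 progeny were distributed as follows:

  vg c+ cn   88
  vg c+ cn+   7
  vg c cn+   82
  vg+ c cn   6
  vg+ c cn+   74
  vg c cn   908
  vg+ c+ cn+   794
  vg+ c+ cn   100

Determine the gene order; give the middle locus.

vg

The two most frequent reciprocal classes, vg+ c+ cn+ and vg c cn, are the parental types, so the F1 was vg+ c+ cn+ / vg c cn.
The two rarest classes, vg c+ cn+ and vg+ c cn, are the double crossovers. Comparing them with the parentals, only the vg allele has switched, so vg is the middle locus and the order is cn – vg – c.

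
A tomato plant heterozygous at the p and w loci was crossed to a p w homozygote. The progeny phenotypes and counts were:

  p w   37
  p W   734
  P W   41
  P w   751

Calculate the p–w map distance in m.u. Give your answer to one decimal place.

5.0 m.u.

The two most frequent classes, P w (751) and p W (734), are the parental types, so the F1 was P w / p W.
The recombinant classes are P W and p w: 41 + 37 = 78.
Recombination frequency = 78/1563 = 0.0499 ≈ 5.0%, i.e. 5.0 m.u.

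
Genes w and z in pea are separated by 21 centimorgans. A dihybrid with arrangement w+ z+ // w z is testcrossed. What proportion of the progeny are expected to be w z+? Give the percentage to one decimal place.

10.5%

A map distance of 21 centimorgans corresponds to a recombination frequency of 0.210.
The F1 is w+ z+ / w z, so w z+ is a recombinant gamete class with expected frequency r/2 = 0.210/2 = 0.1050.
That is 0.1050 = 10.5% of the progeny.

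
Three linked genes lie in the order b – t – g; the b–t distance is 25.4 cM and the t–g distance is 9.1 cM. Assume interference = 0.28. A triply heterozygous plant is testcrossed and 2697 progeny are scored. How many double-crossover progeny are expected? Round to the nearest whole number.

45

Map distances give recombination frequencies of 0.254 and 0.091 for the two intervals.
With interference 0.28 (so coincidence = 0.72), expected double-crossover frequency = 0.254 × 0.091 × 0.72 = 0.01664.
Expected number = 0.01664 × 2697 = 44.88 ≈ 45.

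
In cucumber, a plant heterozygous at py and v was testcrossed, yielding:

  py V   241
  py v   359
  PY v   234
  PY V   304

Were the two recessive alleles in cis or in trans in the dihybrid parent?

cis

The two most frequent classes are PY V (304) and py v (359); these are the parental (non-recombinant) types.
So the F1 carried PY V on one chromosome and py v on the other — the recessive alleles are on the same chromosome (cis / coupling).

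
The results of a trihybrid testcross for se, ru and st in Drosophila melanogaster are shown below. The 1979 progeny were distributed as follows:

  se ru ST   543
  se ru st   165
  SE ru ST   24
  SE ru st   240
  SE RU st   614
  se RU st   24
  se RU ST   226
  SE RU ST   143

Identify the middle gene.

se

The two most frequent reciprocal classes, SE RU st and se ru ST, are the parental types, so the F1 was SE RU st / se ru ST.
The two rarest classes, se RU st and SE ru ST, are the double crossovers. Comparing them with the parentals, only the se allele has switched, so se is the middle locus and the order is st – se – ru.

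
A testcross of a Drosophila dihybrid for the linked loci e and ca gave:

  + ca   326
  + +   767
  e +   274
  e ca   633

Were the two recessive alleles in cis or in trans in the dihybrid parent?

cis

The two most frequent classes are + + (767) and e ca (633); these are the parental (non-recombinant) types.
So the F1 carried + + on one chromosome and e ca on the other — the recessive alleles are on the same chromosome (cis / coupling).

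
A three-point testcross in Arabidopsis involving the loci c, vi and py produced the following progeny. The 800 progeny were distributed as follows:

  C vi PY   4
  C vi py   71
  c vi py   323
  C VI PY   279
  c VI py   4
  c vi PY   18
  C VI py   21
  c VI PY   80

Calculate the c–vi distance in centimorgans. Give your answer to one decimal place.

19.9 centimorgans

The two most frequent reciprocal classes, C VI PY and c vi py, are the parental types, so the F1 was C VI PY / c vi py.
The two rarest classes, C vi PY and c VI py, are the double crossovers. Comparing them with the parentals, only the vi allele has switched, so vi is the middle locus and the order is c – vi – py.
Crossovers in the c–vi interval produce the single-crossover classes c VI PY and C vi py (80 + 71 = 151) plus the double crossovers (8).
RF(c–vi) = (151 + 8) / 800 = 159/800 = 0.1988 → 19.9 centimorgans.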